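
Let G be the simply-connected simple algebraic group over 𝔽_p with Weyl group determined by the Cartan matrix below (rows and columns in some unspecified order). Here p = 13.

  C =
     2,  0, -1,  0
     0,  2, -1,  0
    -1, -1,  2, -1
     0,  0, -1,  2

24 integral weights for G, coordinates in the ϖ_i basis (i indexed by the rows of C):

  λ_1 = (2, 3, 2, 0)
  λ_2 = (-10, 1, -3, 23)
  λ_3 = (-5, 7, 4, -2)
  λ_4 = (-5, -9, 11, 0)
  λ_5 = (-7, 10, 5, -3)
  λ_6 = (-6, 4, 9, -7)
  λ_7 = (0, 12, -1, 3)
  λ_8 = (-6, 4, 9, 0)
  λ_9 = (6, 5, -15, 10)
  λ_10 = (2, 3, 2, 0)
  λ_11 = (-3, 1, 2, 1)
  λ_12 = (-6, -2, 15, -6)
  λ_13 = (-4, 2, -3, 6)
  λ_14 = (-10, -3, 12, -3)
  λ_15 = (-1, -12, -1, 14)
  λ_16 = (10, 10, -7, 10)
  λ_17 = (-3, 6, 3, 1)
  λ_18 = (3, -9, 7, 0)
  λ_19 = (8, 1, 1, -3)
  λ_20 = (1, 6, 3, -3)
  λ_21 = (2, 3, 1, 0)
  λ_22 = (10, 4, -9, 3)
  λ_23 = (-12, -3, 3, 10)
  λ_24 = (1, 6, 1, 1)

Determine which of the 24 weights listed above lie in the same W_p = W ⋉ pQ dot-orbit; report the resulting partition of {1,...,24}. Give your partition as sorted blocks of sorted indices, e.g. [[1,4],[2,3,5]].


Root system D_4: the 4×4 matrix C matches after relabeling.

Ā_13 reps of the 24 weights (D_4, coords as presented):

  λ_1+ρ ↦ (3, 4, 2, 1);  λ_2+ρ ↦ (9, 2, 0, 2);  λ_3+ρ ↦ (4, 8, 0, 1);  λ_4+ρ ↦ (4, 8, 0, 1);  λ_5+ρ ↦ (2, 7, 0, 2);  λ_6+ρ ↦ (3, 3, 1, 4);  λ_7+ρ ↦ (4, 8, 0, 1);  λ_8+ρ ↦ (2, 2, 1, 2);  λ_9+ρ ↦ (3, 4, 2, 1);  λ_10+ρ ↦ (3, 4, 2, 1);  λ_11+ρ ↦ (2, 2, 1, 2);  λ_12+ρ ↦ (2, 2, 1, 2);  λ_13+ρ ↦ (2, 2, 1, 2);  λ_14+ρ ↦ (9, 2, 0, 2);  λ_15+ρ ↦ (9, 2, 0, 2);  λ_16+ρ ↦ (2, 2, 1, 2);  λ_17+ρ ↦ (2, 7, 0, 2);  λ_18+ρ ↦ (4, 8, 0, 1);  λ_19+ρ ↦ (9, 2, 0, 2);  λ_20+ρ ↦ (2, 7, 0, 2);  λ_21+ρ ↦ (3, 4, 2, 1);  λ_22+ρ ↦ (3, 3, 1, 4);  λ_23+ρ ↦ (2, 7, 0, 2);  λ_24+ρ ↦ (2, 7, 0, 2)

These 24 weights hit 6 W_13-dot-orbits; sizes (4, 4, 4, 5, 2, 5):

[[1, 9, 10, 21], [2, 14, 15, 19], [3, 4, 7, 18], [5, 17, 20, 23, 24], [6, 22], [8, 11, 12, 13, 16]]


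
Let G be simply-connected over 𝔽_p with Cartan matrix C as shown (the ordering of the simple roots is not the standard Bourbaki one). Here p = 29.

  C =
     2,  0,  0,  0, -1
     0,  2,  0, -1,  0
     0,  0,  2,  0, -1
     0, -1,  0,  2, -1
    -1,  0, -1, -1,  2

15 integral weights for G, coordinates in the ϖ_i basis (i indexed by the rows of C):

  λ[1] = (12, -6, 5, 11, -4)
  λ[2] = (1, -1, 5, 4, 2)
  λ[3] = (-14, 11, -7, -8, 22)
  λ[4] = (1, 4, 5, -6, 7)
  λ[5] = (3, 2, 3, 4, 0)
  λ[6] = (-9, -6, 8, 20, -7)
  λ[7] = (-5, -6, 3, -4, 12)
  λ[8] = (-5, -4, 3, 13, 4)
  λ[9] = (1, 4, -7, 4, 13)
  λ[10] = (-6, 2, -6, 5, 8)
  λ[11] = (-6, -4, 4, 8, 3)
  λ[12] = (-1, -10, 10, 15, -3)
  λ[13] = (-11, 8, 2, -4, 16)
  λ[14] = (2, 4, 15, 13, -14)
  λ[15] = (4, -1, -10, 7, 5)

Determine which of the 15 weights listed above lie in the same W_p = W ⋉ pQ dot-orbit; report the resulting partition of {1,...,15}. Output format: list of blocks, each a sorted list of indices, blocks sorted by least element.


Dynkin diagram of C (from the 8 off-diagonal −1 entries): D_5.

λ_j+ρ reflected into Ā_29 (⟨·,θ^∨⟩≤29); 5-tuples as given:

  λ_1+ρ ↦ (10, 5, 3, 1, 3);  λ_2+ρ ↦ (2, 0, 6, 5, 3);  λ_3+ρ ↦ (10, 5, 3, 1, 3);  λ_4+ρ ↦ (2, 0, 6, 5, 3);  λ_5+ρ ↦ (4, 3, 4, 5, 1);  λ_6+ρ ↦ (6, 5, 5, 2, 3);  λ_7+ρ ↦ (4, 3, 4, 5, 1);  λ_8+ρ ↦ (4, 3, 4, 5, 1);  λ_9+ρ ↦ (2, 0, 6, 5, 3);  λ_10+ρ ↦ (4, 3, 4, 5, 1);  λ_11+ρ ↦ (4, 3, 4, 5, 1);  λ_12+ρ ↦ (2, 9, 9, 4, 0);  λ_13+ρ ↦ (10, 5, 3, 1, 3);  λ_14+ρ ↦ (10, 5, 3, 1, 3);  λ_15+ρ ↦ (2, 0, 6, 5, 3)

Linkage partition of the 15 weights (5 classes, p=29):

[[1, 3, 13, 14], [2, 4, 9, 15], [5, 7, 8, 10, 11], [6], [12]]


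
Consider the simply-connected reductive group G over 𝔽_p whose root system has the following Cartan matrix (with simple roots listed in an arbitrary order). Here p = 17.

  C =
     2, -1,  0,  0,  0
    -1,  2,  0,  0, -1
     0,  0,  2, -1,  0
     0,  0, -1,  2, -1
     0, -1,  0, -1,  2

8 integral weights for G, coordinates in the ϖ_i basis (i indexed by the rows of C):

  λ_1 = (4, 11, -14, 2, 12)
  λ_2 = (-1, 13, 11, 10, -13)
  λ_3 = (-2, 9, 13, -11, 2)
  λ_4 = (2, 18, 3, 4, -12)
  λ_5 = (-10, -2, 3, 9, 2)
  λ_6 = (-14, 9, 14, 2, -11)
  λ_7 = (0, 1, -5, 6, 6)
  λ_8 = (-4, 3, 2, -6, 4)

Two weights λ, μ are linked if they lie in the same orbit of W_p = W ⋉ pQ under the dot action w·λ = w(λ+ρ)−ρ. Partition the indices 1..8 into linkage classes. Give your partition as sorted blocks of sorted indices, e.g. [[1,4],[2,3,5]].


A_5 Cartan matrix, 5 simple roots permuted; ρ=(1,1,1,1,1).

Each λ_j+ρ reduced to Ā_17; 5-tuples below use C's row order:

  1: (3, 1, 2, 3, 0)
  2: (2, 6, 3, 1, 5)
  3: (1, 2, 4, 3, 7)
  4: (2, 6, 3, 1, 5)
  5: (1, 2, 4, 3, 7)
  6: (1, 2, 4, 3, 7)
  7: (1, 2, 4, 3, 7)
  8: (3, 1, 2, 3, 0)

3 distinct reps among the 8 weights ⇒ 3 W_17-linkage classes:

[[1, 8], [2, 4], [3, 5, 6, 7]]


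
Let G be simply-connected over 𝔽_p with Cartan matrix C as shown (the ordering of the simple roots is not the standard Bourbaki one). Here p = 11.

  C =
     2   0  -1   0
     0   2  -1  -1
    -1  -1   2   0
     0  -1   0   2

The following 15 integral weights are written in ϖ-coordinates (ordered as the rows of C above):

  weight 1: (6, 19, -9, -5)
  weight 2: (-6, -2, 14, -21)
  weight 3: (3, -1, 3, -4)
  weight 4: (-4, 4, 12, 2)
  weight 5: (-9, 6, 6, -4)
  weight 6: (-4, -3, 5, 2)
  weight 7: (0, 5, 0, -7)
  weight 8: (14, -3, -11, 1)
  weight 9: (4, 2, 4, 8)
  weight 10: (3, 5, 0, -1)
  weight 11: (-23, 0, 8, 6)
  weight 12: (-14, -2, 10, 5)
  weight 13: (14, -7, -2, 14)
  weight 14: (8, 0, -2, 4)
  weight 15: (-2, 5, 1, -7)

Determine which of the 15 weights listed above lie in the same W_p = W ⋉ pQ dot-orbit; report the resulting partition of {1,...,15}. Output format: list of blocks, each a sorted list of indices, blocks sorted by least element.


C ↔ A_4 under row/col permutation; |W(A_4)| = 120.

Ā_11 reps of the 15 weights (A_4, coords as presented):

  λ_1 → (3, 2, 1, 1) · λ_2 → (1, 0, 1, 6) · λ_3 → (4, 3, 1, 0) · λ_4 → (3, 2, 1, 1) · λ_5 → (4, 3, 1, 0) · λ_6 → (3, 2, 1, 1) · λ_7 → (1, 0, 1, 6) · λ_8 → (1, 0, 1, 6) · λ_9 → (5, 0, 1, 2) · λ_10 → (4, 6, 1, 0) · λ_11 → (1, 0, 1, 6) · λ_12 → (5, 0, 1, 2) · λ_13 → (3, 2, 1, 1) · λ_14 → (5, 0, 1, 2) · λ_15 → (1, 0, 1, 6)

5 distinct reps among the 15 weights ⇒ 5 W_11-linkage classes:

[[1, 4, 6, 13], [2, 7, 8, 11, 15], [3, 5], [9, 12, 14], [10]]


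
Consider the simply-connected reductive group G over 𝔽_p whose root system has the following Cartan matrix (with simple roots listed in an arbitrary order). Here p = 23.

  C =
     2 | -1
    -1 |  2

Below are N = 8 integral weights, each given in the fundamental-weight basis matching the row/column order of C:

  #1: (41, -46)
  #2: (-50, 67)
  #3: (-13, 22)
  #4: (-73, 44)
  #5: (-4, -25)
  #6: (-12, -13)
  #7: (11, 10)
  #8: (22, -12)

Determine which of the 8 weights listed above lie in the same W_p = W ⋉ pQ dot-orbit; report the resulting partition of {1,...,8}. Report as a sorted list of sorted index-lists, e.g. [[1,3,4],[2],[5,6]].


Dynkin diagram of C (from the 2 off-diagonal −1 entries): A_2.

W_23-reps of the 8 weights in Ā_23 (same 2-coord order as C):

  λ_1 → (19, 1) · λ_2 → (19, 1) · λ_3 → (12, 11) · λ_4 → (19, 1) · λ_5 → (19, 1) · λ_6 → (12, 11) · λ_7 → (12, 11) · λ_8 → (12, 11)

These 8 weights hit 2 W_23-dot-orbits; sizes (4, 4):

[[1, 2, 4, 5], [3, 6, 7, 8]]


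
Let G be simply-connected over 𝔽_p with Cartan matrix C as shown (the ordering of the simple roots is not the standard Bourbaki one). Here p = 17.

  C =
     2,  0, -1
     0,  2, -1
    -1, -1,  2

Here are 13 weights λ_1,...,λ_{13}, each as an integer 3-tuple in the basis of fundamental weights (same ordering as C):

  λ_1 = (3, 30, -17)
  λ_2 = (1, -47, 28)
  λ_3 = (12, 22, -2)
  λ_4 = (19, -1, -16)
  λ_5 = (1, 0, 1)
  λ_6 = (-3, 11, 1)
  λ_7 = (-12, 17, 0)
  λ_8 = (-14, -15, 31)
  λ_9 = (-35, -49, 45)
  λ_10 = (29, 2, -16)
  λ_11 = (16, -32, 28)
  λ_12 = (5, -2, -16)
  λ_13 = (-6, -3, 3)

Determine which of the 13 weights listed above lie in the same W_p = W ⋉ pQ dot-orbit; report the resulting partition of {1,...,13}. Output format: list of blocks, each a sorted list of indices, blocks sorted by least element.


Root system A_3: the 3×3 matrix C matches after relabeling.

Each λ_j+ρ reduced to Ā_17; 3-tuples below use C's row order:

  [1] (2, 1, 2) · [2] (2, 12, 0) · [3] (1, 1, 4) · [4] (2, 12, 0) · [5] (2, 1, 2) · [6] (2, 12, 0) · [7] (1, 6, 9) · [8] (2, 1, 2) · [9] (2, 12, 0) · [10] (2, 1, 2) · [11] (2, 12, 0) · [12] (1, 6, 9) · [13] (2, 1, 2)

Grouping the 13 weights by Ā_17-representative: 4 linkage classes.

[[1, 5, 8, 10, 13], [2, 4, 6, 9, 11], [3], [7, 12]]


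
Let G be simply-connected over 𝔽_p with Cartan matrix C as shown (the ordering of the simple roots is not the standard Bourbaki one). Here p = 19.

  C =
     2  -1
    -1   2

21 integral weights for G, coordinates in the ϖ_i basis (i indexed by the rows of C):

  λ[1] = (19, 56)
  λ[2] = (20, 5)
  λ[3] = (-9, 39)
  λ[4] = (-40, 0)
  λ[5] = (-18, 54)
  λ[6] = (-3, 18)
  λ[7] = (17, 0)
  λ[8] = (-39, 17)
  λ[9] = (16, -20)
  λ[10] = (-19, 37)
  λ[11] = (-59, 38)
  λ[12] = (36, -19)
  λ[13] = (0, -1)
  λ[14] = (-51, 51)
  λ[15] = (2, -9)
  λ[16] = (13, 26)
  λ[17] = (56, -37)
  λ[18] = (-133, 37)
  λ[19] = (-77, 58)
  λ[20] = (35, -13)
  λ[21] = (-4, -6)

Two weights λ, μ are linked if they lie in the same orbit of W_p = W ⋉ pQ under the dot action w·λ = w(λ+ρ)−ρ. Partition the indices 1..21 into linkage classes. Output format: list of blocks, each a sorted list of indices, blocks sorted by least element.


A_2 Cartan matrix, 2 simple roots permuted; ρ=(1,1).

λ_j+ρ reflected into Ā_19 (⟨·,θ^∨⟩≤19); 2-tuples as given:

  λ_1 → (18, 1)
  λ_2 → (11, 2)
  λ_3 → (11, 2)
  λ_4 → (18, 1)
  λ_5 → (2, 17)
  λ_6 → (2, 17)
  λ_7 → (18, 1)
  λ_8 → (1, 0)
  λ_9 → (2, 17)
  λ_10 → (1, 0)
  λ_11 → (18, 1)
  λ_12 → (1, 0)
  λ_13 → (1, 0)
  λ_14 → (2, 5)
  λ_15 → (5, 3)
  λ_16 → (5, 3)
  λ_17 → (2, 17)
  λ_18 → (1, 0)
  λ_19 → (2, 17)
  λ_20 → (2, 5)
  λ_21 → (5, 3)

These 21 weights hit 6 W_19-dot-orbits; sizes (4, 2, 5, 5, 2, 3):

[[1, 4, 7, 11], [2, 3], [5, 6, 9, 17, 19], [8, 10, 12, 13, 18], [14, 20], [15, 16, 21]]


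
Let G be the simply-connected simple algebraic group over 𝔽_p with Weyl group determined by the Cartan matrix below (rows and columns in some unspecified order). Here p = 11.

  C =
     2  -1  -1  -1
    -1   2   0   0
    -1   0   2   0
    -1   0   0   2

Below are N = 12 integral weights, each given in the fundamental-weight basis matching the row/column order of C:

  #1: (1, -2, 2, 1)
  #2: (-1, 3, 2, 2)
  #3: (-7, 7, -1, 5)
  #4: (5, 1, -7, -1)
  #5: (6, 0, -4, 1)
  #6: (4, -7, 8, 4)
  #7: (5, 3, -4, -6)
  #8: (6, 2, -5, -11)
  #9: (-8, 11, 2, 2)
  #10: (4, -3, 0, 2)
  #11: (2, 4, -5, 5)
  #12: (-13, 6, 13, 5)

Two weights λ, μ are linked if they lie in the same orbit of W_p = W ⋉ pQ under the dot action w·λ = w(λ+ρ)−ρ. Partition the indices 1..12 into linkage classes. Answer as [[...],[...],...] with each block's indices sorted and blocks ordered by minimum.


D_4 Cartan matrix, 4 simple roots permuted; ρ=(1,1,1,1).

W_11-reps of the 12 weights in Ā_11 (same 4-coord order as C):

  λ_1 → (1, 1, 3, 2)
  λ_2 → (0, 4, 3, 3)
  λ_3 → (0, 2, 6, 0)
  λ_4 → (0, 2, 6, 0)
  λ_5 → (1, 1, 3, 2)
  λ_6 → (2, 2, 1, 3)
  λ_7 → (2, 2, 1, 3)
  λ_8 → (0, 4, 3, 3)
  λ_9 → (0, 4, 3, 3)
  λ_10 → (2, 2, 1, 3)
  λ_11 → (2, 2, 1, 3)
  λ_12 → (2, 2, 1, 3)

These 12 weights hit 4 W_11-dot-orbits; sizes (2, 3, 2, 5):

[[1, 5], [2, 8, 9], [3, 4], [6, 7, 10, 11, 12]]


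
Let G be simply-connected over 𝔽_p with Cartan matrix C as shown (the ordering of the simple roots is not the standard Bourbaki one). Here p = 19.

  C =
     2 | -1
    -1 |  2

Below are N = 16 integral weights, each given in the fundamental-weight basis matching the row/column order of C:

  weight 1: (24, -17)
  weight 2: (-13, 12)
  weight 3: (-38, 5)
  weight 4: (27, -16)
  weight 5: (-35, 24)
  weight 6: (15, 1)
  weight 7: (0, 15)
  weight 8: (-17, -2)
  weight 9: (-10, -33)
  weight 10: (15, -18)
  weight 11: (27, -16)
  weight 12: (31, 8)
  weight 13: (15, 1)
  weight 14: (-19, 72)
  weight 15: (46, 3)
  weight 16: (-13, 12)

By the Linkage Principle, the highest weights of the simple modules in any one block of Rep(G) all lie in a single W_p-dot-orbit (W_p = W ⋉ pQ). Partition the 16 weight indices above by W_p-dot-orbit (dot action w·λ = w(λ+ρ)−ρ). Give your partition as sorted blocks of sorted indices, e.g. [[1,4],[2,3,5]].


Cartan matrix: type A_2 (|W|=6); un-permuting the 2 rows.

Ā_19 reps of the 16 weights (A_2, coords as presented):

    λ_1 → (3, 10)
    λ_2 → (12, 1)
    λ_3 → (12, 1)
    λ_4 → (4, 6)
    λ_5 → (4, 6)
    λ_6 → (16, 2)
    λ_7 → (1, 16)
    λ_8 → (1, 16)
    λ_9 → (3, 10)
    λ_10 → (1, 16)
    λ_11 → (4, 6)
    λ_12 → (3, 10)
    λ_13 → (16, 2)
    λ_14 → (16, 2)
    λ_15 → (4, 6)
    λ_16 → (12, 1)

5 distinct reps among the 16 weights ⇒ 5 W_19-linkage classes:

[[1, 9, 12], [2, 3, 16], [4, 5, 11, 15], [6, 13, 14], [7, 8, 10]]


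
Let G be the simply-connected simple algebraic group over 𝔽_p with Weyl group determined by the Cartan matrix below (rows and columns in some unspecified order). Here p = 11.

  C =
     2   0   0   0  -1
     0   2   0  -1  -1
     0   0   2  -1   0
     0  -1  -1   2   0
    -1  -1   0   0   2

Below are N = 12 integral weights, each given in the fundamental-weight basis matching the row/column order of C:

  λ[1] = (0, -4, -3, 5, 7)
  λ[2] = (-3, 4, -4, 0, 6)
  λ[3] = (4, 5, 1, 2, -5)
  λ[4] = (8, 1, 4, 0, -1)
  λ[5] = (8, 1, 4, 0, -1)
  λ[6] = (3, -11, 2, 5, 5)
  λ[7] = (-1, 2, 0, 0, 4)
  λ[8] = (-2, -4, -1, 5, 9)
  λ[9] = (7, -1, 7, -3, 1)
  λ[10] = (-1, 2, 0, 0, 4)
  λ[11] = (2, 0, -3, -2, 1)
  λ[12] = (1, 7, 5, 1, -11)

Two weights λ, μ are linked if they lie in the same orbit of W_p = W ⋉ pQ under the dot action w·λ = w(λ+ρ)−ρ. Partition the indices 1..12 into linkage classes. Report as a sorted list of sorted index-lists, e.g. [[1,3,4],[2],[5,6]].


C ↔ A_5 under row/col permutation; |W(A_5)| = 720.

Each λ_j+ρ reduced to Ā_11; 5-tuples below use C's row order:

  [1] (0, 3, 1, 1, 5);  [2] (0, 3, 1, 1, 5);  [3] (0, 2, 1, 3, 4);  [4] (3, 2, 1, 0, 0);  [5] (3, 2, 1, 0, 0);  [6] (0, 2, 1, 3, 4);  [7] (0, 3, 1, 1, 5);  [8] (0, 3, 1, 1, 5);  [9] (3, 2, 1, 0, 0);  [10] (0, 3, 1, 1, 5);  [11] (3, 2, 1, 0, 0);  [12] (3, 2, 1, 0, 0)

The 12 indices split into 3 linkage classes (same alcove rep ⇔ same W_11-dot-orbit):

[[1, 2, 7, 8, 10], [3, 6], [4, 5, 9, 11, 12]]


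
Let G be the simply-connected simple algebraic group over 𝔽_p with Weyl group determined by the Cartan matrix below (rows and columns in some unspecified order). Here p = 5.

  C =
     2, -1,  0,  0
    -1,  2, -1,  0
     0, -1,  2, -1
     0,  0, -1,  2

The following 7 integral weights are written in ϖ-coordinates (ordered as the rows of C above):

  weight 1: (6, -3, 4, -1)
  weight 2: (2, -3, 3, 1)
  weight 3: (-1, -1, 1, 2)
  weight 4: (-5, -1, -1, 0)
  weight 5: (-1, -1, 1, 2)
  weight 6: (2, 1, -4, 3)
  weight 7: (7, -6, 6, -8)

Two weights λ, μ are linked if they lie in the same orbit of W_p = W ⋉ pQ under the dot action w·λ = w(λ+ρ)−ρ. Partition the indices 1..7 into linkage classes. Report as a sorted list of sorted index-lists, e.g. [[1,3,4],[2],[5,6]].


Root system A_4: the 4×4 matrix C matches after relabeling.

λ_j+ρ reflected into Ā_5 (⟨·,θ^∨⟩≤5); 4-tuples as given:

  [1] (0, 0, 2, 3) · [2] (1, 1, 2, 0) · [3] (0, 0, 2, 3) · [4] (0, 0, 1, 3) · [5] (0, 0, 2, 3) · [6] (1, 1, 2, 0) · [7] (0, 2, 0, 3)

The 7 indices split into 4 linkage classes (same alcove rep ⇔ same W_5-dot-orbit):

[[1, 3, 5], [2, 6], [4], [7]]


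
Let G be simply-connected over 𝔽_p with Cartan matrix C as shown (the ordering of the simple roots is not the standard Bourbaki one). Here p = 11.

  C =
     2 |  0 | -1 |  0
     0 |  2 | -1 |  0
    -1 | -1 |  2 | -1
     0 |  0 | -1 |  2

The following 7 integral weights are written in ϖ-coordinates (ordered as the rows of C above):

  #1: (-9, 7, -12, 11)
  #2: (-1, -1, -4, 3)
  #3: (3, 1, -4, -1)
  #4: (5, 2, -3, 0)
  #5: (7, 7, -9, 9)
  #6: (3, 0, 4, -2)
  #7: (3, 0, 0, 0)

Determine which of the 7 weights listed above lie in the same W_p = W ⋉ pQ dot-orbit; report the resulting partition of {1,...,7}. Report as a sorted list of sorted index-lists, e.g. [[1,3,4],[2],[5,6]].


Root system D_4: the 4×4 matrix C matches after relabeling.

Each λ_j+ρ reduced to Ā_11; 4-tuples below use C's row order:

  [1] (0, 0, 1, 2)
  [2] (0, 0, 1, 2)
  [3] (0, 0, 1, 2)
  [4] (4, 1, 1, 1)
  [5] (0, 0, 1, 2)
  [6] (4, 1, 1, 1)
  [7] (4, 1, 1, 1)

Linkage partition of the 7 weights (2 classes, p=11):

[[1, 2, 3, 5], [4, 6, 7]]


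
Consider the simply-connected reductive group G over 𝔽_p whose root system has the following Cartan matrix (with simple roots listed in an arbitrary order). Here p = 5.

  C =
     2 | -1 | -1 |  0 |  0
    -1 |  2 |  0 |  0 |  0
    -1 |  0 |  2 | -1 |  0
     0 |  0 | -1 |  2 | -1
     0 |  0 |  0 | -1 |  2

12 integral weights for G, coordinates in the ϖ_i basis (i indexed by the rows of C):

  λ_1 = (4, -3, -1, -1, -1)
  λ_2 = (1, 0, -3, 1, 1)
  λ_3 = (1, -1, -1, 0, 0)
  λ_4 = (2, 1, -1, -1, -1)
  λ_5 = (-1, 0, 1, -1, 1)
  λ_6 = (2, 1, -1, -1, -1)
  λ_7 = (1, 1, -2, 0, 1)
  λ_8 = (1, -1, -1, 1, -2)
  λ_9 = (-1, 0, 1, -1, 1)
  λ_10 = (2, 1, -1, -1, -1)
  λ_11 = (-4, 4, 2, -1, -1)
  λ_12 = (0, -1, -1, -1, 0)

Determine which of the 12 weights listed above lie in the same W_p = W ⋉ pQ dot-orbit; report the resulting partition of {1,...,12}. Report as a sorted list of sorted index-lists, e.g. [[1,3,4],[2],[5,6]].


Type A_5, rank 5, |W|=720; reorder rows/cols to standard.

W_5-reps of the 12 weights in Ā_5 (same 5-coord order as C):

  1: (3, 2, 0, 0, 0);  2: (0, 1, 2, 0, 2);  3: (2, 0, 0, 1, 1);  4: (3, 2, 0, 0, 0);  5: (0, 1, 2, 0, 2);  6: (3, 2, 0, 0, 0);  7: (1, 1, 1, 0, 1);  8: (2, 0, 0, 1, 1);  9: (0, 1, 2, 0, 2);  10: (3, 2, 0, 0, 0);  11: (3, 2, 0, 0, 0);  12: (1, 0, 0, 0, 1)

5 distinct reps among the 12 weights ⇒ 5 W_5-linkage classes:

[[1, 4, 6, 10, 11], [2, 5, 9], [3, 8], [7], [12]]


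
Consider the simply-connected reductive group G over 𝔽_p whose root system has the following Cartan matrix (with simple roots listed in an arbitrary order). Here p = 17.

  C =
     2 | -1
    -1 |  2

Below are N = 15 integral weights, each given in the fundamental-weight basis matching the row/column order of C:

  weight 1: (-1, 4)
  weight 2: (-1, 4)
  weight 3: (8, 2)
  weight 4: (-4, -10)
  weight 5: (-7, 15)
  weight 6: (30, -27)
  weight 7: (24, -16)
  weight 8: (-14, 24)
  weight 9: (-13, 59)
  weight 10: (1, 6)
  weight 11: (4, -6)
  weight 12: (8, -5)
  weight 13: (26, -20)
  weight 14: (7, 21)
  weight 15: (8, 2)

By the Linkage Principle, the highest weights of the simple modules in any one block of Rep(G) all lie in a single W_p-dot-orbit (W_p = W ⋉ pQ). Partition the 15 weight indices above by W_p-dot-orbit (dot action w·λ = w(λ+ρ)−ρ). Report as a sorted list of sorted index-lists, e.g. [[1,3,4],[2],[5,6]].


C ↔ A_2 under row/col permutation; |W(A_2)| = 6.

W_17-reps of the 15 weights in Ā_17 (same 2-coord order as C):

  λ_1+ρ ↦ (0, 5);  λ_2+ρ ↦ (0, 5);  λ_3+ρ ↦ (9, 3);  λ_4+ρ ↦ (9, 3);  λ_5+ρ ↦ (6, 10);  λ_6+ρ ↦ (9, 3);  λ_7+ρ ↦ (2, 7);  λ_8+ρ ↦ (5, 4);  λ_9+ρ ↦ (9, 3);  λ_10+ρ ↦ (2, 7);  λ_11+ρ ↦ (0, 5);  λ_12+ρ ↦ (5, 4);  λ_13+ρ ↦ (2, 7);  λ_14+ρ ↦ (5, 4);  λ_15+ρ ↦ (9, 3)

Grouping the 15 weights by Ā_17-representative: 5 linkage classes.

[[1, 2, 11], [3, 4, 6, 9, 15], [5], [7, 10, 13], [8, 12, 14]]


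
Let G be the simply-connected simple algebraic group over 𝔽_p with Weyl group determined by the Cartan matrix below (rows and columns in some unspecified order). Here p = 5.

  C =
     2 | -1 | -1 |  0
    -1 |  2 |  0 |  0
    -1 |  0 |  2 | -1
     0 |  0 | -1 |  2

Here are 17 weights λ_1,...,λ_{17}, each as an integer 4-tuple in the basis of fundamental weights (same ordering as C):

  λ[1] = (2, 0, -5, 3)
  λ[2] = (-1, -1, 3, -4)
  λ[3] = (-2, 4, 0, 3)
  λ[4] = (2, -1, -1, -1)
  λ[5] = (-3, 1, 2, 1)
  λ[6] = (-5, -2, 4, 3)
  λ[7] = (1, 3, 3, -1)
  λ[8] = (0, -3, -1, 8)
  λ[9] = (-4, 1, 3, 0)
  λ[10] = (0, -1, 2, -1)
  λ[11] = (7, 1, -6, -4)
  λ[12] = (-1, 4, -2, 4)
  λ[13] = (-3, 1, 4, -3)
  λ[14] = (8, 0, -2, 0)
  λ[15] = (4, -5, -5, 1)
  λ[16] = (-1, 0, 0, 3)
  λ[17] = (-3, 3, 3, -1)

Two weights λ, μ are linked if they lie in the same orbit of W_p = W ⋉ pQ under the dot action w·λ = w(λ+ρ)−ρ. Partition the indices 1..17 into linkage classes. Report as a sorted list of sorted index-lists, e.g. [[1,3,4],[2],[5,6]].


Cartan matrix: type A_4 (|W|=120); un-permuting the 4 rows.

Each λ_j+ρ reduced to Ā_5; 4-tuples below use C's row order:

    1: (1, 0, 3, 0)
    2: (0, 0, 1, 3)
    3: (1, 0, 0, 0)
    4: (3, 0, 0, 0)
    5: (2, 0, 1, 2)
    6: (1, 0, 0, 0)
    7: (0, 0, 1, 3)
    8: (1, 0, 3, 0)
    9: (2, 1, 1, 1)
    10: (1, 0, 3, 0)
    11: (3, 0, 0, 0)
    12: (1, 0, 0, 0)
    13: (2, 0, 1, 2)
    14: (0, 0, 1, 3)
    15: (2, 1, 1, 1)
    16: (0, 0, 1, 3)
    17: (2, 1, 1, 1)

Grouping the 17 weights by Ā_5-representative: 6 linkage classes.

[[1, 8, 10], [2, 7, 14, 16], [3, 6, 12], [4, 11], [5, 13], [9, 15, 17]]


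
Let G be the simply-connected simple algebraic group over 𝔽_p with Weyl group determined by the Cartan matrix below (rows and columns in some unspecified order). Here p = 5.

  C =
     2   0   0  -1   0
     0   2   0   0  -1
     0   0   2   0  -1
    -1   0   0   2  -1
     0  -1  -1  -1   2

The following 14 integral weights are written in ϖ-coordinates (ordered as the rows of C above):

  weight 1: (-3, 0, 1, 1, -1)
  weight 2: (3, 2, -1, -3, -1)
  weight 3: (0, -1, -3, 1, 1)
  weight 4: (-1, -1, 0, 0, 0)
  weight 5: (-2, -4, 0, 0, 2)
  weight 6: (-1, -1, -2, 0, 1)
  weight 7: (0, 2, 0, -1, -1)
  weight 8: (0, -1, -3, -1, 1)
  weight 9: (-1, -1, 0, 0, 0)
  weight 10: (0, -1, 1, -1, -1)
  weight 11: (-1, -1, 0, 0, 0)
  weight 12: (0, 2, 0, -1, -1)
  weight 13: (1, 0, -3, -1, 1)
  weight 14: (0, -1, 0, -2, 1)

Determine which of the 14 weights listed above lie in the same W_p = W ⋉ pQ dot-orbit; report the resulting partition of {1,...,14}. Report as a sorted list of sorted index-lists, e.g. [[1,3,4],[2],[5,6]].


Cartan matrix: type D_5 (|W|=1920); un-permuting the 5 rows.

W_5-reps of the 14 weights in Ā_5 (same 5-coord order as C):

    λ_1 → (2, 1, 2, 0, 0)
    λ_2 → (2, 1, 2, 0, 0)
    λ_3 → (1, 0, 2, 0, 0)
    λ_4 → (0, 0, 1, 1, 1)
    λ_5 → (1, 3, 1, 0, 0)
    λ_6 → (0, 0, 1, 1, 1)
    λ_7 → (1, 3, 1, 0, 0)
    λ_8 → (1, 0, 2, 0, 0)
    λ_9 → (0, 0, 1, 1, 1)
    λ_10 → (1, 0, 2, 0, 0)
    λ_11 → (0, 0, 1, 1, 1)
    λ_12 → (1, 3, 1, 0, 0)
    λ_13 → (2, 1, 2, 0, 0)
    λ_14 → (0, 0, 1, 1, 1)

The 14 indices split into 4 linkage classes (same alcove rep ⇔ same W_5-dot-orbit):

[[1, 2, 13], [3, 8, 10], [4, 6, 9, 11, 14], [5, 7, 12]]


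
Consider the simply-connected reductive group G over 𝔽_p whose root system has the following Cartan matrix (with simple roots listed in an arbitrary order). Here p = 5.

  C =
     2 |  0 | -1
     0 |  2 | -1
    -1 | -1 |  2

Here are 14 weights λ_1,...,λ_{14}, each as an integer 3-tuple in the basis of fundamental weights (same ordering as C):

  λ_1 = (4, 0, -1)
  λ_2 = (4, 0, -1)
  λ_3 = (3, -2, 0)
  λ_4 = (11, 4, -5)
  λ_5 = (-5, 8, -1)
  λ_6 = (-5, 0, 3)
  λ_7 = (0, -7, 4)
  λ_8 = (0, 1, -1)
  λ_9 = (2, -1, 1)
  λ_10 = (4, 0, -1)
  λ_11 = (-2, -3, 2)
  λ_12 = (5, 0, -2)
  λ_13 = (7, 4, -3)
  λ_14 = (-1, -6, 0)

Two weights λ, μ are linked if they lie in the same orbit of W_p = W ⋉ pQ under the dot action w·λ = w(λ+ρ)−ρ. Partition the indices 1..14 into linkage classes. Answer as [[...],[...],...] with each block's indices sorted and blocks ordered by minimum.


A_3 Cartan matrix, 3 simple roots permuted; ρ=(1,1,1).

W_5-reps of the 14 weights in Ā_5 (same 3-coord order as C):

  λ_1+ρ ↦ (4, 0, 0) · λ_2+ρ ↦ (4, 0, 0) · λ_3+ρ ↦ (4, 1, 0) · λ_4+ρ ↦ (1, 2, 0) · λ_5+ρ ↦ (4, 1, 0) · λ_6+ρ ↦ (4, 1, 0) · λ_7+ρ ↦ (1, 4, 0) · λ_8+ρ ↦ (1, 2, 0) · λ_9+ρ ↦ (3, 0, 2) · λ_10+ρ ↦ (4, 0, 0) · λ_11+ρ ↦ (1, 2, 0) · λ_12+ρ ↦ (4, 1, 0) · λ_13+ρ ↦ (1, 2, 0) · λ_14+ρ ↦ (4, 1, 0)

The 14 indices split into 5 linkage classes (same alcove rep ⇔ same W_5-dot-orbit):

[[1, 2, 10], [3, 5, 6, 12, 14], [4, 8, 11, 13], [7], [9]]


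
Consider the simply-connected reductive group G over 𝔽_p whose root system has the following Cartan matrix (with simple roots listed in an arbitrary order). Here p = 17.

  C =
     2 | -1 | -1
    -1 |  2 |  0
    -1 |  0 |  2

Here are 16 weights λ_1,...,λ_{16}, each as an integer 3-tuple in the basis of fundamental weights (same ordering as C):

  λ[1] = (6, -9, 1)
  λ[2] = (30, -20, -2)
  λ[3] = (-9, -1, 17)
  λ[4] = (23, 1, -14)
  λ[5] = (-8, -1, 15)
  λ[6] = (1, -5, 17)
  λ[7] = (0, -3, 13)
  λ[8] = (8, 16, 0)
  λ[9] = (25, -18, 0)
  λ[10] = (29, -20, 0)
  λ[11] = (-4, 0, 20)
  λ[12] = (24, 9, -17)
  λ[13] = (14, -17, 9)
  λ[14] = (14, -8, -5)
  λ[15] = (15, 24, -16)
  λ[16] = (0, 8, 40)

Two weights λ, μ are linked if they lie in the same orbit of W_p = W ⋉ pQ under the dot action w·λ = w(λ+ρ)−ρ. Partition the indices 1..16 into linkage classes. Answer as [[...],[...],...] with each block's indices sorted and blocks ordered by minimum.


A_3 Cartan matrix, 3 simple roots permuted; ρ=(1,1,1).

Folding the 16 weights λ_j+ρ into Ā_17 (reps in the given 3-coord order):

  λ_1+ρ ↦ (1, 7, 1) · λ_2+ρ ↦ (2, 3, 11) · λ_3+ρ ↦ (0, 7, 9) · λ_4+ρ ↦ (4, 7, 4) · λ_5+ρ ↦ (0, 7, 9) · λ_6+ρ ↦ (1, 1, 13) · λ_7+ρ ↦ (1, 1, 13) · λ_8+ρ ↦ (0, 7, 9) · λ_9+ρ ↦ (0, 7, 9) · λ_10+ρ ↦ (2, 3, 11) · λ_11+ρ ↦ (1, 1, 13) · λ_12+ρ ↦ (1, 7, 1) · λ_13+ρ ↦ (1, 7, 1) · λ_14+ρ ↦ (4, 7, 4) · λ_15+ρ ↦ (1, 7, 1) · λ_16+ρ ↦ (0, 7, 9)

5 distinct reps among the 16 weights ⇒ 5 W_17-linkage classes:

[[1, 12, 13, 15], [2, 10], [3, 5, 8, 9, 16], [4, 14], [6, 7, 11]]


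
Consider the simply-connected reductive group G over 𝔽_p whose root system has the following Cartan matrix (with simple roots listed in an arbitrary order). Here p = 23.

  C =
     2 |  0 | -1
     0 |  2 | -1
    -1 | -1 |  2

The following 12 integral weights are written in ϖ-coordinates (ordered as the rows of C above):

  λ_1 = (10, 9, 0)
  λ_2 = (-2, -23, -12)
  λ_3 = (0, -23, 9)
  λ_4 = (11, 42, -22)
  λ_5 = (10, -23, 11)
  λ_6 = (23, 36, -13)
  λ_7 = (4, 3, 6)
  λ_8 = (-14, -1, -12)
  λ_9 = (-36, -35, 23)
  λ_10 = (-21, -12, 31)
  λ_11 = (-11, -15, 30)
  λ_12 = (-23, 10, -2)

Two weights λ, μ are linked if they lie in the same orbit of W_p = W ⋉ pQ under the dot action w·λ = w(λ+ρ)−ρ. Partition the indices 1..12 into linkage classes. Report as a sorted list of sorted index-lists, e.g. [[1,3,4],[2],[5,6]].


Cartan matrix: type A_3 (|W|=24); un-permuting the 3 rows.

W_23-reps of the 12 weights in Ā_23 (same 3-coord order as C):

  1: (11, 10, 1);  2: (11, 10, 1);  3: (11, 10, 1);  4: (11, 2, 1);  5: (1, 12, 10);  6: (11, 2, 1);  7: (5, 4, 7);  8: (1, 12, 10);  9: (11, 10, 1);  10: (11, 2, 1);  11: (2, 6, 7);  12: (1, 12, 10)

5 distinct reps among the 12 weights ⇒ 5 W_23-linkage classes:

[[1, 2, 3, 9], [4, 6, 10], [5, 8, 12], [7], [11]]


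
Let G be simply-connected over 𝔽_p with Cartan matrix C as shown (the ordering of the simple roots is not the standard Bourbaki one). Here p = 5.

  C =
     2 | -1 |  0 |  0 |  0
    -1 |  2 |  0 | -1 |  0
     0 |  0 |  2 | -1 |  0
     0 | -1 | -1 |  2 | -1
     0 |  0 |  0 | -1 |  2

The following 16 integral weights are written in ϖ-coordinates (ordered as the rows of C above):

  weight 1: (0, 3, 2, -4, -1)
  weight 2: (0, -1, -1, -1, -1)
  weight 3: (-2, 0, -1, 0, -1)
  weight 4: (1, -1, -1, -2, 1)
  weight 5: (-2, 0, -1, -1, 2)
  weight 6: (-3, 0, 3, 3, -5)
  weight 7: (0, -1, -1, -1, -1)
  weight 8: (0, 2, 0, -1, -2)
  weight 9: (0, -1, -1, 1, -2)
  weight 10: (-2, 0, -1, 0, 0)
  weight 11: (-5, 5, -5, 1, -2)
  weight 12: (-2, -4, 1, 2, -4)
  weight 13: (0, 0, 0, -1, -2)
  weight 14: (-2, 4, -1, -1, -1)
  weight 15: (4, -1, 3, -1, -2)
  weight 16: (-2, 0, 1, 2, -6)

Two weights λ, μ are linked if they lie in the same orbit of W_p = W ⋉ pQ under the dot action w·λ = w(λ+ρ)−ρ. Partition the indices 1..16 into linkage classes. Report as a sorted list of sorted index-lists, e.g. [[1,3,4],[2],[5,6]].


Root system D_5: the 5×5 matrix C matches after relabeling.

W_5-reps of the 16 weights in Ā_5 (same 5-coord order as C):

    [1] (1, 0, 0, 0, 3)
    [2] (1, 0, 0, 0, 0)
    [3] (1, 0, 0, 1, 0)
    [4] (1, 0, 0, 1, 0)
    [5] (1, 0, 0, 0, 3)
    [6] (1, 0, 0, 1, 0)
    [7] (1, 0, 0, 0, 0)
    [8] (1, 0, 0, 1, 0)
    [9] (1, 0, 0, 1, 1)
    [10] (1, 0, 0, 1, 1)
    [11] (1, 0, 1, 1, 0)
    [12] (0, 1, 0, 1, 1)
    [13] (1, 0, 0, 1, 0)
    [14] (1, 0, 0, 0, 0)
    [15] (1, 0, 0, 0, 3)
    [16] (1, 0, 0, 0, 3)

Linkage partition of the 16 weights (6 classes, p=5):

[[1, 5, 15, 16], [2, 7, 14], [3, 4, 6, 8, 13], [9, 10], [11], [12]]


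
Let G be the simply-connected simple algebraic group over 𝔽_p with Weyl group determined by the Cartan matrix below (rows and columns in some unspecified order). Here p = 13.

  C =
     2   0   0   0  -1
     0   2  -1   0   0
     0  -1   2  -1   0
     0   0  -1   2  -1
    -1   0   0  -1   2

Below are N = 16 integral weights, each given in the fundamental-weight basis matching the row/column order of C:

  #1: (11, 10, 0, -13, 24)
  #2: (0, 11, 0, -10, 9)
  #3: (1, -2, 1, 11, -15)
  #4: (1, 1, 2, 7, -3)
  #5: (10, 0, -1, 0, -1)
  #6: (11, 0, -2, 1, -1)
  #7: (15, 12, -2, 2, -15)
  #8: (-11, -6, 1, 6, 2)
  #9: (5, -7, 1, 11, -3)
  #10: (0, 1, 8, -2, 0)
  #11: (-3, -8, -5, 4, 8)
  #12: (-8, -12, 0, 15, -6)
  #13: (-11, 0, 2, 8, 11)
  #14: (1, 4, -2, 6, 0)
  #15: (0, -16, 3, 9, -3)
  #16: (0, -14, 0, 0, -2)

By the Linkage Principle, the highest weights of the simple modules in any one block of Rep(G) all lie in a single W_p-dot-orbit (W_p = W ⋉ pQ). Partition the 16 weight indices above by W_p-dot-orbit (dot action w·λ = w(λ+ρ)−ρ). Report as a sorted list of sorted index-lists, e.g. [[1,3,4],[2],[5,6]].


Root system A_5: the 5×5 matrix C matches after relabeling.

W_13-reps of the 16 weights in Ā_13 (same 5-coord order as C):

    λ_1 → (11, 1, 0, 1, 0)
    λ_2 → (1, 2, 8, 1, 0)
    λ_3 → (11, 1, 0, 1, 0)
    λ_4 → (0, 2, 3, 6, 2)
    λ_5 → (11, 1, 0, 1, 0)
    λ_6 → (11, 1, 0, 1, 0)
    λ_7 → (1, 2, 8, 1, 0)
    λ_8 → (3, 2, 0, 3, 4)
    λ_9 → (1, 3, 1, 6, 1)
    λ_10 → (1, 2, 8, 1, 0)
    λ_11 → (1, 3, 1, 6, 1)
    λ_12 → (1, 3, 1, 6, 1)
    λ_13 → (1, 2, 8, 1, 0)
    λ_14 → (1, 3, 1, 6, 1)
    λ_15 → (1, 2, 8, 1, 0)
    λ_16 → (11, 1, 0, 1, 0)

Partition of {1..16} into 5 W_13-dot-orbits:

[[1, 3, 5, 6, 16], [2, 7, 10, 13, 15], [4], [8], [9, 11, 12, 14]]


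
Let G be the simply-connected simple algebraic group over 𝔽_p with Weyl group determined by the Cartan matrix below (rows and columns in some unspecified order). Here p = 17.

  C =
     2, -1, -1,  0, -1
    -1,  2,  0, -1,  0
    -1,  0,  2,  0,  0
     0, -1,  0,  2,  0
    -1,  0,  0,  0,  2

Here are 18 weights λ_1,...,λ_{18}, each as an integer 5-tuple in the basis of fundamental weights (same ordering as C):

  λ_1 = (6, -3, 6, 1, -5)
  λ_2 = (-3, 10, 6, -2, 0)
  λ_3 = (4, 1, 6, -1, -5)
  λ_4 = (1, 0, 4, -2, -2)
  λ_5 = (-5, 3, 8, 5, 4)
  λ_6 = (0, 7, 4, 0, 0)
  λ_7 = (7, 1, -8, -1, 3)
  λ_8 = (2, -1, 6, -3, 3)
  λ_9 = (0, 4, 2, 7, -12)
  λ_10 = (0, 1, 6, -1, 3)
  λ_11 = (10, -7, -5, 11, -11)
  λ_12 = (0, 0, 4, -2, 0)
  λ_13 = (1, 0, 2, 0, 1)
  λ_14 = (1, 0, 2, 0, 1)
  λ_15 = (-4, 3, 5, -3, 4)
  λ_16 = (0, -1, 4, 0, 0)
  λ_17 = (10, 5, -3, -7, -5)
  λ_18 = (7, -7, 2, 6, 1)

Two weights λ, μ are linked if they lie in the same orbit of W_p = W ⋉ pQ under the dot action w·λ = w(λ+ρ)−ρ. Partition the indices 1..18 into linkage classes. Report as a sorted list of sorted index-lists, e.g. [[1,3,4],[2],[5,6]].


Root system D_5: the 5×5 matrix C matches after relabeling.

Each λ_j+ρ reduced to Ā_17; 5-tuples below use C's row order:

  1: (1, 2, 7, 0, 4)
  2: (1, 0, 5, 1, 1)
  3: (1, 2, 7, 0, 4)
  4: (1, 0, 5, 1, 1)
  5: (1, 3, 5, 3, 1)
  6: (1, 0, 5, 1, 1)
  7: (1, 2, 7, 0, 4)
  8: (1, 2, 7, 0, 4)
  9: (1, 3, 5, 3, 1)
  10: (1, 2, 7, 0, 4)
  11: (1, 3, 5, 3, 1)
  12: (1, 0, 5, 1, 1)
  13: (2, 1, 3, 1, 2)
  14: (2, 1, 3, 1, 2)
  15: (2, 1, 3, 1, 2)
  16: (1, 0, 5, 1, 1)
  17: (0, 5, 2, 1, 4)
  18: (2, 1, 3, 1, 2)

Grouping the 18 weights by Ā_17-representative: 5 linkage classes.

[[1, 3, 7, 8, 10], [2, 4, 6, 12, 16], [5, 9, 11], [13, 14, 15, 18], [17]]


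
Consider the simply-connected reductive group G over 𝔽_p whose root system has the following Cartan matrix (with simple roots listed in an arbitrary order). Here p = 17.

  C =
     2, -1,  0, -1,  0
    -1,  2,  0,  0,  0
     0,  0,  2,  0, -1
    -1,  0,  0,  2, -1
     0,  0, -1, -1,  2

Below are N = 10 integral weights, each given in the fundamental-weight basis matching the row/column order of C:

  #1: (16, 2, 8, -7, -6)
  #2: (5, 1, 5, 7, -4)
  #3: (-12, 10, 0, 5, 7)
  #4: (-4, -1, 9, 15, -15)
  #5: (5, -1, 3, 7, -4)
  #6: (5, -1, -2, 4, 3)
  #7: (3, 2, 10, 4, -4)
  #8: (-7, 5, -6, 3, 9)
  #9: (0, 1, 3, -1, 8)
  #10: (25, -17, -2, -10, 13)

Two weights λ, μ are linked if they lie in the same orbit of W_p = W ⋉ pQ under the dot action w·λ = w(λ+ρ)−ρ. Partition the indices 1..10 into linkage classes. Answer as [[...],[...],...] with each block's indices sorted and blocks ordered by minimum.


A_5 Cartan matrix, 5 simple roots permuted; ρ=(1,1,1,1,1).

λ_j+ρ reflected into Ā_17 (⟨·,θ^∨⟩≤17); 5-tuples as given:

  λ_1 → (6, 0, 1, 5, 3) · λ_2 → (6, 0, 1, 5, 3) · λ_3 → (6, 0, 1, 5, 3) · λ_4 → (1, 2, 4, 0, 9) · λ_5 → (6, 0, 1, 5, 3) · λ_6 → (6, 0, 1, 5, 3) · λ_7 → (4, 0, 5, 2, 3) · λ_8 → (4, 0, 5, 2, 3) · λ_9 → (1, 2, 4, 0, 9) · λ_10 → (1, 2, 4, 0, 9)

The 10 indices split into 3 linkage classes (same alcove rep ⇔ same W_17-dot-orbit):

[[1, 2, 3, 5, 6], [4, 9, 10], [7, 8]]


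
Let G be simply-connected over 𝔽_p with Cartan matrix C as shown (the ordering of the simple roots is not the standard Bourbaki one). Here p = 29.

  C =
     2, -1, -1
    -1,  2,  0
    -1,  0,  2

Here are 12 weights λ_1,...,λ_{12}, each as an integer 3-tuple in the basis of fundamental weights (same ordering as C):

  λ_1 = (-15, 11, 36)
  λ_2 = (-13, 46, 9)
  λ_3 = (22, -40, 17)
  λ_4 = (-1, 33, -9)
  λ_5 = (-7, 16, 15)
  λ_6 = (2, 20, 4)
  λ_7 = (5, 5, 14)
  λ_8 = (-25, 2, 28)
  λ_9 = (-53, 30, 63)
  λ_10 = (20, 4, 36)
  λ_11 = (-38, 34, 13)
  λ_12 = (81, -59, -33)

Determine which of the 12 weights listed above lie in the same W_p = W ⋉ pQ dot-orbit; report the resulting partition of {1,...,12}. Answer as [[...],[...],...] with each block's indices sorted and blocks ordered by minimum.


C ↔ A_3 under row/col permutation; |W(A_3)| = 24.

Alcove-folded reps (p=29, 12 weights, presented ϖ-order):

    λ_1+ρ ↦ (6, 6, 15)
    λ_2+ρ ↦ (6, 11, 10)
    λ_3+ρ ↦ (6, 11, 10)
    λ_4+ρ ↦ (3, 21, 5)
    λ_5+ρ ↦ (6, 11, 10)
    λ_6+ρ ↦ (3, 21, 5)
    λ_7+ρ ↦ (6, 6, 15)
    λ_8+ρ ↦ (3, 21, 5)
    λ_9+ρ ↦ (6, 6, 15)
    λ_10+ρ ↦ (3, 21, 5)
    λ_11+ρ ↦ (6, 6, 15)
    λ_12+ρ ↦ (3, 21, 5)

The 12 indices split into 3 linkage classes (same alcove rep ⇔ same W_29-dot-orbit):

[[1, 7, 9, 11], [2, 3, 5], [4, 6, 8, 10, 12]]


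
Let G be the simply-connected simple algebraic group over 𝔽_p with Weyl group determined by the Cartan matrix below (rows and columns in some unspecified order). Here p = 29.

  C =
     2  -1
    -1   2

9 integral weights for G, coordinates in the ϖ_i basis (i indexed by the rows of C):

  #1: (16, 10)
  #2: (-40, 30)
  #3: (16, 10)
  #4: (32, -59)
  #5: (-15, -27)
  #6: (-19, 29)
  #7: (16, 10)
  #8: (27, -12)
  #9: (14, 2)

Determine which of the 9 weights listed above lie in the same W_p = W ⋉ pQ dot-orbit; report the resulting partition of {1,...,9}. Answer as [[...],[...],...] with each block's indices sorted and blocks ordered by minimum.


Dynkin diagram of C (from the 2 off-diagonal −1 entries): A_2.

W_29-reps of the 9 weights in Ā_29 (same 2-coord order as C):

  λ_1 → (17, 11)
  λ_2 → (19, 2)
  λ_3 → (17, 11)
  λ_4 → (4, 0)
  λ_5 → (15, 3)
  λ_6 → (17, 11)
  λ_7 → (17, 11)
  λ_8 → (17, 11)
  λ_9 → (15, 3)

The 9 indices split into 4 linkage classes (same alcove rep ⇔ same W_29-dot-orbit):

[[1, 3, 6, 7, 8], [2], [4], [5, 9]]


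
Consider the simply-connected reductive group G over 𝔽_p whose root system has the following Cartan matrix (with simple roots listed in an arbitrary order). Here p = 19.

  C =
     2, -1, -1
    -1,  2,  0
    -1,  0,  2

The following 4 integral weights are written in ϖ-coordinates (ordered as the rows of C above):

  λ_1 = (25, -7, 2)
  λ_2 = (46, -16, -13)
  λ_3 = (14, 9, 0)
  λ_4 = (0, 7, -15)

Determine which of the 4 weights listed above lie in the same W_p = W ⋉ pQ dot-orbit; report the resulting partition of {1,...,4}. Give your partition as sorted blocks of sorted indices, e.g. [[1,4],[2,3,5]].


Root system A_3: the 3×3 matrix C matches after relabeling.

λ_j+ρ reflected into Ā_19 (⟨·,θ^∨⟩≤19); 3-tuples as given:

    λ_1 → (9, 3, 6)
    λ_2 → (9, 3, 6)
    λ_3 → (9, 3, 6)
    λ_4 → (8, 5, 1)

2 distinct reps among the 4 weights ⇒ 2 W_19-linkage classes:

[[1, 2, 3], [4]]


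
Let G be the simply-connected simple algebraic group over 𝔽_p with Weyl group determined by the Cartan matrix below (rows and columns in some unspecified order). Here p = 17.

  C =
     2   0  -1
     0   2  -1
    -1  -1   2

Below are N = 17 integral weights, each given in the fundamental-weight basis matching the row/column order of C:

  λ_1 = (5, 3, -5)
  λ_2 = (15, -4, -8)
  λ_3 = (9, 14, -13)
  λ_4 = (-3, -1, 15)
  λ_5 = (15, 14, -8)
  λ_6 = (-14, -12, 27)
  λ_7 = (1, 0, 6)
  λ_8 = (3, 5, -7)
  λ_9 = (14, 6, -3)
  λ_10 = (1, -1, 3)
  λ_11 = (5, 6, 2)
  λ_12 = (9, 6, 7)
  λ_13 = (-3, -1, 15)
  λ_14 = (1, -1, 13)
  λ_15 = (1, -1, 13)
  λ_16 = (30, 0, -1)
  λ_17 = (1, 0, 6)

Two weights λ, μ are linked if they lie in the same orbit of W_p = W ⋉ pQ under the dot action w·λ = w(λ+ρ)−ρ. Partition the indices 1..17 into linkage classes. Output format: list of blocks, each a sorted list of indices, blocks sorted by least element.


Root system A_3: the 3×3 matrix C matches after relabeling.

Ā_17 reps of the 17 weights (A_3, coords as presented):

  1: (2, 0, 4)
  2: (6, 7, 3)
  3: (2, 3, 10)
  4: (2, 0, 14)
  5: (2, 1, 7)
  6: (2, 0, 4)
  7: (2, 1, 7)
  8: (2, 0, 4)
  9: (10, 2, 2)
  10: (2, 0, 4)
  11: (6, 7, 3)
  12: (2, 1, 7)
  13: (2, 0, 14)
  14: (2, 0, 14)
  15: (2, 0, 14)
  16: (2, 0, 14)
  17: (2, 1, 7)

6 distinct reps among the 17 weights ⇒ 6 W_17-linkage classes:

[[1, 6, 8, 10], [2, 11], [3], [4, 13, 14, 15, 16], [5, 7, 12, 17], [9]]


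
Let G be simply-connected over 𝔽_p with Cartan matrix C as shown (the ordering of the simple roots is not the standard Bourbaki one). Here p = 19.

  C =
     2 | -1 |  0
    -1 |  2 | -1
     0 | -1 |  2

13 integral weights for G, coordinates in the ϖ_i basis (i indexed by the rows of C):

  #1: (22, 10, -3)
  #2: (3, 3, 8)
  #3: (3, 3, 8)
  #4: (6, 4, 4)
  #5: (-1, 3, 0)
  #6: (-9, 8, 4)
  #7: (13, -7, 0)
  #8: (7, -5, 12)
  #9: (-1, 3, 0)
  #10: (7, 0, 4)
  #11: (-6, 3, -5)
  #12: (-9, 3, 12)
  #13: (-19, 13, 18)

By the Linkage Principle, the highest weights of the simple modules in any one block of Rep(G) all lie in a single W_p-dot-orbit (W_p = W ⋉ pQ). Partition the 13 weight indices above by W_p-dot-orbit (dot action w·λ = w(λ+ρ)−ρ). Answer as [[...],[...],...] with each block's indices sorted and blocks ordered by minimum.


C ↔ A_3 under row/col permutation; |W(A_3)| = 24.

Each λ_j+ρ reduced to Ā_19; 3-tuples below use C's row order:

    1: (4, 4, 9)
    2: (4, 4, 9)
    3: (4, 4, 9)
    4: (7, 5, 5)
    5: (0, 4, 1)
    6: (8, 1, 5)
    7: (8, 1, 5)
    8: (4, 4, 9)
    9: (0, 4, 1)
    10: (8, 1, 5)
    11: (0, 4, 1)
    12: (4, 4, 9)
    13: (0, 4, 1)

These 13 weights hit 4 W_19-dot-orbits; sizes (5, 1, 4, 3):

[[1, 2, 3, 8, 12], [4], [5, 9, 11, 13], [6, 7, 10]]
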